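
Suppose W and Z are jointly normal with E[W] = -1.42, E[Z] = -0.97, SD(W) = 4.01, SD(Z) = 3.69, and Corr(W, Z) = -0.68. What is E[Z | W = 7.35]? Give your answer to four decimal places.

For a bivariate normal, E[Z | W=x] = μ_Z + ρ·(σ_Z/σ_W)·(x − μ_W).
E[Z | W=7.35] = -0.97 + (-0.68)·(3.69/4.01)·(7.35 − (-1.42)) = -0.97 + (-0.62574)·(8.77) = -6.4577.

-6.4577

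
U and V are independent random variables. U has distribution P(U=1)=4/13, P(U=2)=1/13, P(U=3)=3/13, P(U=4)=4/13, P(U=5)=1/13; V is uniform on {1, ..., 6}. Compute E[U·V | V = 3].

108/13

P(V = 3) = 1/6.
Summing UV·P(x,y) over outcomes with V = 3 gives 18/13.
E[U·V | V = 3] = (18/13) / (1/6) = 108/13.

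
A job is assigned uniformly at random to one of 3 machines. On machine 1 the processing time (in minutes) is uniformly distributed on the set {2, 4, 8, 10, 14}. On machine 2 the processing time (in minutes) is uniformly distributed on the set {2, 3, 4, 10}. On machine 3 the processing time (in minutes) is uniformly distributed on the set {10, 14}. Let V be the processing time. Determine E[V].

487/60

E[V | machine 1] = (2+4+8+10+14)/5 = 38/5.
E[V | machine 2] = (2+3+4+10)/4 = 19/4.
E[V | machine 3] = (10+14)/2 = 12.
E[V] = (1/3)·(38/5) + (1/3)·(19/4) + (1/3)·(12) = 487/60.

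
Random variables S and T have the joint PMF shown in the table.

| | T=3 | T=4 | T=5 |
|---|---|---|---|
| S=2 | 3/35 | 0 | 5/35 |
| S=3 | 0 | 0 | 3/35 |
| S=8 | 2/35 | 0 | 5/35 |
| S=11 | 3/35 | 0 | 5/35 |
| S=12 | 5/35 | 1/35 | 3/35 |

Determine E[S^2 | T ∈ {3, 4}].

P(T ∈ {3, 4}) = 2/5.
Σ S^2·P over the event = 4·(3/35) + 64·(2/35) + 121·(3/35) + 144·(5/35) + 144·(1/35) = 1367/35.
E[S^2 | T ∈ {3, 4}] = (1367/35) / (2/5) = 1367/14.

1367/14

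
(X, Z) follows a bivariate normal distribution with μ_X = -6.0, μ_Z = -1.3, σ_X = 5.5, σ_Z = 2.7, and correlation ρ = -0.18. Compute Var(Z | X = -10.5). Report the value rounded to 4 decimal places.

7.0538

For a bivariate normal, Var(Z | X=x) = σ_Z²(1 − ρ²).
Var(Z | X=-10.5) = (2.7)²·(1 − (-0.18)²) = 7.29·0.9676 = 7.0538.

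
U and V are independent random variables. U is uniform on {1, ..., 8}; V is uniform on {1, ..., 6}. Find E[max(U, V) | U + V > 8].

20/3

P(U + V > 8) = 7/16.
Summing max(U,V)·P(x,y) over outcomes with U + V > 8 gives 35/12.
E[max(U, V) | U + V > 8] = (35/12) / (7/16) = 20/3.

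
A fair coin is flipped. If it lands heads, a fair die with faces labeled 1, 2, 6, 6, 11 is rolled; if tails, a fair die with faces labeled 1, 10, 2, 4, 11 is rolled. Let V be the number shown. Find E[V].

E[V | heads] = (1+2+6+6+11)/5 = 26/5.
E[V | tails] = (1+10+2+4+11)/5 = 28/5.
By the law of total expectation,
E[V] = (1/2)·(26/5) + (1/2)·(28/5) = 27/5.

27/5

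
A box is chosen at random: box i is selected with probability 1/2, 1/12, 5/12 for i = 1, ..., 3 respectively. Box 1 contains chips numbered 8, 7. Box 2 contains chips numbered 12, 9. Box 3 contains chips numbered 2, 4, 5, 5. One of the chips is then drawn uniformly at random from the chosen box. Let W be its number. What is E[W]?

151/24

E[W | box 1] = (8+7)/2 = 15/2.
E[W | box 2] = (12+9)/2 = 21/2.
E[W | box 3] = (2+4+5+5)/4 = 4.
By the law of total expectation,
E[W] = (1/2)·(15/2) + (1/12)·(21/2) + (5/12)·(4) = 151/24.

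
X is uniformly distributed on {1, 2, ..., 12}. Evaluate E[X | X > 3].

Given X > 3, X is equally likely to be any of {4, 5, 6, 7, 8, 9, 10, 11, 12}.
E[X | X > 3] = (4 + 5 + 6 + 7 + 8 + 9 + 10 + 11 + 12) / 9 = 8.

8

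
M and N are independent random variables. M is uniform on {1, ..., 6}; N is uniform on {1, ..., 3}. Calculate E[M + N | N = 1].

Outcomes with N = 1: (1,1), (2,1), (3,1), (4,1), (5,1), (6,1), each with probability 1/18.
E[M + N | N = 1] = (2 + 3 + 4 + 5 + 6 + 7) / 6 = 9/2.

9/2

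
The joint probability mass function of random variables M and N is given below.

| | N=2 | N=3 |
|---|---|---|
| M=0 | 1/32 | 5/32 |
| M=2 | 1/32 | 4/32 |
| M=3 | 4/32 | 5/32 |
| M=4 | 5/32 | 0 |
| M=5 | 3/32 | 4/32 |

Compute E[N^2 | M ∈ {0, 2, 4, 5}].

157/23

P(M ∈ {0, 2, 4, 5}) = 23/32.
Σ N^2·P over the event = 4·(1/32) + 9·(5/32) + 4·(1/32) + 9·(4/32) + 4·(5/32) + 4·(3/32) + 9·(4/32) = 157/32.
E[N^2 | M ∈ {0, 2, 4, 5}] = (157/32) / (23/32) = 157/23.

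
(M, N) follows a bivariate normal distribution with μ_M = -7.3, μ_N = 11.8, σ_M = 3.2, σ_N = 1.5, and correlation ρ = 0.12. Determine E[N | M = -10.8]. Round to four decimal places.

E[N | M=x] = μ_N + ρ(σ_N/σ_M)(x − μ_M) for jointly normal variables.
E[N | M=-10.8] = 11.8 + (0.12)·(1.5/3.2)·(-10.8 − (-7.3)) = 11.8 + (0.05625)·(-3.5) = 11.6031.

11.6031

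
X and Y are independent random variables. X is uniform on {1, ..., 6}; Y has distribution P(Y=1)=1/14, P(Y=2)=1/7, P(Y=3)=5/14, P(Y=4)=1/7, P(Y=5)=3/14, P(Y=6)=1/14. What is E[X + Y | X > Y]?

P(X > Y) = 5/12.
Summing (X+Y)·P(x,y) over outcomes with X > Y gives 67/21.
E[X + Y | X > Y] = (67/21) / (5/12) = 268/35.

268/35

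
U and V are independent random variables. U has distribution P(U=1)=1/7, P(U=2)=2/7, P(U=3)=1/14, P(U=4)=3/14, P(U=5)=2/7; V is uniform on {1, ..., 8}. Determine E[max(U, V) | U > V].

130/31

P(U > V) = 31/112.
Summing max(U,V)·P(x,y) over outcomes with U > V gives 65/56.
E[max(U, V) | U > V] = (65/56) / (31/112) = 130/31.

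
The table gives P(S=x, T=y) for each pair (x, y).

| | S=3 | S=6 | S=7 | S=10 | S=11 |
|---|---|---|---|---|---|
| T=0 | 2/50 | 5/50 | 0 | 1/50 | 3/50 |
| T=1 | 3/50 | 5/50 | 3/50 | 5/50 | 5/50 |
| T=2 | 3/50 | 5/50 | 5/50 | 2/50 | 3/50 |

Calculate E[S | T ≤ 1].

P(T ≤ 1) = 16/25.
Summing S·P(S=x,T=y) over the conditioning event gives 122/25.
E[S | T ≤ 1] = (122/25) / (16/25) = 61/8.

61/8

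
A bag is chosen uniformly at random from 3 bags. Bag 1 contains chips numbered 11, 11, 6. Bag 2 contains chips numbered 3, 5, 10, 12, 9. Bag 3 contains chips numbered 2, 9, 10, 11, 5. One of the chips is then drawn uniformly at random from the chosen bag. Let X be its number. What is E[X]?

368/45

E[X | bag 1] = (11+11+6)/3 = 28/3.
E[X | bag 2] = (3+5+10+12+9)/5 = 39/5.
E[X | bag 3] = (2+9+10+11+5)/5 = 37/5.
E[X] = (1/3)·(28/3) + (1/3)·(39/5) + (1/3)·(37/5) = 368/45.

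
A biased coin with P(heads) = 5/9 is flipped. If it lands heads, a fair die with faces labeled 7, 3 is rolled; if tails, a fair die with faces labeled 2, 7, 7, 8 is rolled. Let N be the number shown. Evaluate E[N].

E[N | heads] = (7+3)/2 = 5.
E[N | tails] = (2+7+7+8)/4 = 6.
E[N] = (5/9)·(5) + (4/9)·(6) = 49/9.

49/9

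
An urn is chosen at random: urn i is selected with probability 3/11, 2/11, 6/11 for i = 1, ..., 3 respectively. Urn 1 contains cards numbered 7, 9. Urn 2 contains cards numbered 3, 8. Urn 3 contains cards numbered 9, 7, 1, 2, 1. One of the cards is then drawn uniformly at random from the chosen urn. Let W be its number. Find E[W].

59/11

E[W | urn 1] = (7+9)/2 = 8.
E[W | urn 2] = (3+8)/2 = 11/2.
E[W | urn 3] = (9+7+1+2+1)/5 = 4.
E[W] = (3/11)·(8) + (2/11)·(11/2) + (6/11)·(4) = 59/11.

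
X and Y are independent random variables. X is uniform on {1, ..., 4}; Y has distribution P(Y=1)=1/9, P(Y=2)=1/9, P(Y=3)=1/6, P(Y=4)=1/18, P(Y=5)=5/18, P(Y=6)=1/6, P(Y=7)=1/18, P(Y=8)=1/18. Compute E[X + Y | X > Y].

67/13

P(X > Y) = 13/72.
Summing (X+Y)·P(x,y) over outcomes with X > Y gives 67/72.
E[X + Y | X > Y] = (67/72) / (13/72) = 67/13.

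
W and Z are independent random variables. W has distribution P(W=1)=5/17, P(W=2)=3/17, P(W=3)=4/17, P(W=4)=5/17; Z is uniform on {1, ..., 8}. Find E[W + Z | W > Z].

135/26

P(W > Z) = 13/68.
Summing (W+Z)·P(x,y) over outcomes with W > Z gives 135/136.
E[W + Z | W > Z] = (135/136) / (13/68) = 135/26.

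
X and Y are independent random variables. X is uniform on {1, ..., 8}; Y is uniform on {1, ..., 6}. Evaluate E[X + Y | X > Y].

P(X > Y) = 9/16.
Summing (X+Y)·P(x,y) over outcomes with X > Y gives 79/16.
E[X + Y | X > Y] = (79/16) / (9/16) = 79/9.

79/9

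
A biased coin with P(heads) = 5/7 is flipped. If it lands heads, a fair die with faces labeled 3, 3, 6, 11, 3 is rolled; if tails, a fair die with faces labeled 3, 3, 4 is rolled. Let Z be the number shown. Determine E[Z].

14/3

E[Z | heads] = (3+3+6+11+3)/5 = 26/5.
E[Z | tails] = (3+3+4)/3 = 10/3.
E[Z] = (5/7)·(26/5) + (2/7)·(10/3) = 14/3.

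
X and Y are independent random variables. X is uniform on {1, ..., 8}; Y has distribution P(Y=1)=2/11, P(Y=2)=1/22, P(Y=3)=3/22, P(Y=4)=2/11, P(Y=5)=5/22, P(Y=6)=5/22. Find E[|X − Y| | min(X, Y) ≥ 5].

P(min(X, Y) ≥ 5) = 5/22.
Summing |X−Y|·P(x,y) over outcomes with min(X, Y) ≥ 5 gives 25/88.
E[|X − Y| | min(X, Y) ≥ 5] = (25/88) / (5/22) = 5/4.

5/4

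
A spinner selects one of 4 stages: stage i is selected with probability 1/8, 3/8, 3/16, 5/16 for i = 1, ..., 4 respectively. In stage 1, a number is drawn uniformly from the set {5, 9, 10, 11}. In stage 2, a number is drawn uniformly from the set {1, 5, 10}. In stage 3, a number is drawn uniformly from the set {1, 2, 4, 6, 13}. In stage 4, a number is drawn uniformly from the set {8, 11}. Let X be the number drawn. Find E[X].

E[X | stage 1] = (5+9+10+11)/4 = 35/4.
E[X | stage 2] = (1+5+10)/3 = 16/3.
E[X | stage 3] = (1+2+4+6+13)/5 = 26/5.
E[X | stage 4] = (8+11)/2 = 19/2.
E[X] = (1/8)·(35/4) + (3/8)·(16/3) + (3/16)·(26/5) + (5/16)·(19/2) = 563/80.

563/80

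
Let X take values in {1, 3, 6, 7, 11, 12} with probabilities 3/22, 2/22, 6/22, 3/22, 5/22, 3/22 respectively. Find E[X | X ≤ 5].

9/5

P(X ≤ 5) = 5/22.
Σ over the event: 1·3/22 + 3·1/11 = 9/22.
E[X | X ≤ 5] = (9/22) / (5/22) = 9/5.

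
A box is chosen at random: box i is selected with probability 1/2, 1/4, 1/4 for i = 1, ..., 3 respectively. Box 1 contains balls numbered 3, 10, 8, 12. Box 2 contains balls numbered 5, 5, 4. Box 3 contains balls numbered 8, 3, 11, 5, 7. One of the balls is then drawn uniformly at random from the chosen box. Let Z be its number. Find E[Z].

839/120

E[Z | box 1] = (3+10+8+12)/4 = 33/4.
E[Z | box 2] = (5+5+4)/3 = 14/3.
E[Z | box 3] = (8+3+11+5+7)/5 = 34/5.
By the law of total expectation,
E[Z] = (1/2)·(33/4) + (1/4)·(14/3) + (1/4)·(34/5) = 839/120.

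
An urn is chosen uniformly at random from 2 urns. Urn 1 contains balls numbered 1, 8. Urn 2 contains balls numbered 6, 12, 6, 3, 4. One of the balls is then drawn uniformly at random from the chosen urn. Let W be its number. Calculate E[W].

E[W | urn 1] = (1+8)/2 = 9/2.
E[W | urn 2] = (6+12+6+3+4)/5 = 31/5.
By the law of total expectation,
E[W] = (1/2)·(9/2) + (1/2)·(31/5) = 107/20.

107/20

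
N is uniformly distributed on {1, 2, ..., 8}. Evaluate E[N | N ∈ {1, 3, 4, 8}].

4

P(N ∈ {1, 3, 4, 8}) = 1/2.
Σ over the event: 1·1/8 + 3·1/8 + 4·1/8 + 8·1/8 = 2.
E[N | N ∈ {1, 3, 4, 8}] = (2) / (1/2) = 4.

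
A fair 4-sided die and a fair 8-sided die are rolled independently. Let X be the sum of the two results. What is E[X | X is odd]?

P(X is odd) = 1/2.
Σ over the event: 3·1/16 + 5·1/8 + 7·1/8 + 9·1/8 + 11·1/16 = 7/2.
E[X | X is odd] = (7/2) / (1/2) = 7.

7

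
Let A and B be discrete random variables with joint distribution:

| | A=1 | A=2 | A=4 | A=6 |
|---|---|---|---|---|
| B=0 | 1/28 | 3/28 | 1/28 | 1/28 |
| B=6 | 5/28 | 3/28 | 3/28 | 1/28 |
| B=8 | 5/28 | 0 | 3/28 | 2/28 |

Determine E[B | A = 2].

P(A = 2) = 3/14.
Σ B·P over the event = 0·(3/28) + 6·(3/28) = 9/14.
E[B | A = 2] = (9/14) / (3/14) = 3.

3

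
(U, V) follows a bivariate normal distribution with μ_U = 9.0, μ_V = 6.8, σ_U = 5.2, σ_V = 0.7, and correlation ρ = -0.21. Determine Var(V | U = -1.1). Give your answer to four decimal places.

0.4684

For a bivariate normal, Var(V | U=x) = σ_V²(1 − ρ²).
Var(V | U=-1.1) = (0.7)²·(1 − (-0.21)²) = 0.49·0.9559 = 0.4684.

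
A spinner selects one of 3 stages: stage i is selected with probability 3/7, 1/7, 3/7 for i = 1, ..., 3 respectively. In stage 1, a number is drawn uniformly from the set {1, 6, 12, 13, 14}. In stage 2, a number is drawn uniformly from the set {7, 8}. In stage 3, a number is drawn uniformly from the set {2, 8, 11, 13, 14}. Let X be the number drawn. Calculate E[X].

639/70

E[X | stage 1] = (1+6+12+13+14)/5 = 46/5.
E[X | stage 2] = (7+8)/2 = 15/2.
E[X | stage 3] = (2+8+11+13+14)/5 = 48/5.
By the law of total expectation,
E[X] = (3/7)·(46/5) + (1/7)·(15/2) + (3/7)·(48/5) = 639/70.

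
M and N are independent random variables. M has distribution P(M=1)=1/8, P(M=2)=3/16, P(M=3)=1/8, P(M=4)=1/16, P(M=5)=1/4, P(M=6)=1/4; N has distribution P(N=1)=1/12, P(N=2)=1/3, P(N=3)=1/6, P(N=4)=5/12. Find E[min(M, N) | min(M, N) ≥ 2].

215/77

P(min(M, N) ≥ 2) = 77/96.
Summing min(M,N)·P(x,y) over outcomes with min(M, N) ≥ 2 gives 215/96.
E[min(M, N) | min(M, N) ≥ 2] = (215/96) / (77/96) = 215/77.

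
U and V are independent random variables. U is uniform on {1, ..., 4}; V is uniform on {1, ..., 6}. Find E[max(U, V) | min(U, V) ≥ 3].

Outcomes with min(U, V) ≥ 3: (3,3), (3,4), (3,5), (3,6), (4,3), (4,4), (4,5), (4,6), each with probability 1/24.
E[max(U, V) | min(U, V) ≥ 3] = (3 + 4 + 5 + 6 + 4 + 4 + 5 + 6) / 8 = 37/8.

37/8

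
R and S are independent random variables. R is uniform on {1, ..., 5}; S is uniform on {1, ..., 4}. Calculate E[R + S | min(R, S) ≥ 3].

P(min(R, S) ≥ 3) = 3/10.
Summing (R+S)·P(x,y) over outcomes with min(R, S) ≥ 3 gives 9/4.
E[R + S | min(R, S) ≥ 3] = (9/4) / (3/10) = 15/2.

15/2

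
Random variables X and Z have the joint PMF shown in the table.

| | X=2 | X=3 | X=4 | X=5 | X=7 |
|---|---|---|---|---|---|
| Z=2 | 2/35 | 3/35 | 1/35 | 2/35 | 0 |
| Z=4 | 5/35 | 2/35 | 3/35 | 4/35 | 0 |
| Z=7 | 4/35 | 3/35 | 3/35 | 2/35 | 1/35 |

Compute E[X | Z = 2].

P(Z = 2) = 8/35.
Σ X·P over the event = 2·(2/35) + 3·(3/35) + 4·(1/35) + 5·(2/35) = 27/35.
E[X | Z = 2] = (27/35) / (8/35) = 27/8.

27/8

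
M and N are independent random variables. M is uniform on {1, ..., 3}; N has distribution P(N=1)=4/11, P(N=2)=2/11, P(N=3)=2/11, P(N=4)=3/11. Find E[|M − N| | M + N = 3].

P(M + N = 3) = 2/11.
Summing |M−N|·P(x,y) over outcomes with M + N = 3 gives 2/11.
E[|M − N| | M + N = 3] = (2/11) / (2/11) = 1.

1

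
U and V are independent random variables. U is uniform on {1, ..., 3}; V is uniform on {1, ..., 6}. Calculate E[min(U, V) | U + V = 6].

Outcomes with U + V = 6: (1,5), (2,4), (3,3), each with probability 1/18.
E[min(U, V) | U + V = 6] = (1 + 2 + 3) / 3 = 2.

2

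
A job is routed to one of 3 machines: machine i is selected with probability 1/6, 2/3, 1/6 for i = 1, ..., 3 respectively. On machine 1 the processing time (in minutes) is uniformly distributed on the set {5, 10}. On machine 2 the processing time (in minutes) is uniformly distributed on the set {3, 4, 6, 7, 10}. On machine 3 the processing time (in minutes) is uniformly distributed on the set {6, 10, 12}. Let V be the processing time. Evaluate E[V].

E[V | machine 1] = (5+10)/2 = 15/2.
E[V | machine 2] = (3+4+6+7+10)/5 = 6.
E[V | machine 3] = (6+10+12)/3 = 28/3.
By the law of total expectation,
E[V] = (1/6)·(15/2) + (2/3)·(6) + (1/6)·(28/3) = 245/36.

245/36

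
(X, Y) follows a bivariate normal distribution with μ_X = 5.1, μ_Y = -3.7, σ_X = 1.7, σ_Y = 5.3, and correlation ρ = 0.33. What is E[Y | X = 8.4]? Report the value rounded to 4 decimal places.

The regression of Y on X has slope ρ·σ_Y/σ_X and passes through (μ_X, μ_Y).
E[Y | X=8.4] = -3.7 + (0.33)·(5.3/1.7)·(8.4 − (5.1)) = -3.7 + (1.02882)·(3.3) = -0.3049.

-0.3049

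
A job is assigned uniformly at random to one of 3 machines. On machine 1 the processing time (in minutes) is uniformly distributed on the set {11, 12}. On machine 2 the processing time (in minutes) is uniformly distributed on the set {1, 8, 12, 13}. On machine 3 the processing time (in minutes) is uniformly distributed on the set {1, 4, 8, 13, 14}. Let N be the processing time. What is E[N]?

28/3

E[N | machine 1] = (11+12)/2 = 23/2.
E[N | machine 2] = (1+8+12+13)/4 = 17/2.
E[N | machine 3] = (1+4+8+13+14)/5 = 8.
E[N] = (1/3)·(23/2) + (1/3)·(17/2) + (1/3)·(8) = 28/3.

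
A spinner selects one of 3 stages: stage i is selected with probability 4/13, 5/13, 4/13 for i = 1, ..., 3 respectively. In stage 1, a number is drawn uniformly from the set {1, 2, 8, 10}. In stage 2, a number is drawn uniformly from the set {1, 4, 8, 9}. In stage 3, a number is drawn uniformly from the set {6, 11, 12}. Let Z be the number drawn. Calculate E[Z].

E[Z | stage 1] = (1+2+8+10)/4 = 21/4.
E[Z | stage 2] = (1+4+8+9)/4 = 11/2.
E[Z | stage 3] = (6+11+12)/3 = 29/3.
E[Z] = (4/13)·(21/4) + (5/13)·(11/2) + (4/13)·(29/3) = 523/78.

523/78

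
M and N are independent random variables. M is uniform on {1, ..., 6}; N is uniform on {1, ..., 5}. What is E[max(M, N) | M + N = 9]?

Outcomes with M + N = 9: (4,5), (5,4), (6,3), each with probability 1/30.
E[max(M, N) | M + N = 9] = (5 + 5 + 6) / 3 = 16/3.

16/3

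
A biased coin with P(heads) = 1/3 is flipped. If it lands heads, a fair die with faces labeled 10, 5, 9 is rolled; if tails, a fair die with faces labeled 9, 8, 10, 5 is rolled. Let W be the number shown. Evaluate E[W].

E[W | heads] = (10+5+9)/3 = 8.
E[W | tails] = (9+8+10+5)/4 = 8.
E[W] = (1/3)·(8) + (2/3)·(8) = 8.

8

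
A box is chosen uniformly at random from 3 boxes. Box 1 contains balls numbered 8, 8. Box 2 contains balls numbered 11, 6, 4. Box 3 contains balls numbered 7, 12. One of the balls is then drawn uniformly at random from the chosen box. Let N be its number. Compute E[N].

49/6

E[N | box 1] = (8+8)/2 = 8.
E[N | box 2] = (11+6+4)/3 = 7.
E[N | box 3] = (7+12)/2 = 19/2.
E[N] = (1/3)·(8) + (1/3)·(7) + (1/3)·(19/2) = 49/6.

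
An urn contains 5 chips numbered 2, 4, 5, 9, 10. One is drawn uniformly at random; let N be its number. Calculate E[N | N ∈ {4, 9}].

13/2

P(N ∈ {4, 9}) = 2/5.
Σ over the event: 4·1/5 + 9·1/5 = 13/5.
E[N | N ∈ {4, 9}] = (13/5) / (2/5) = 13/2.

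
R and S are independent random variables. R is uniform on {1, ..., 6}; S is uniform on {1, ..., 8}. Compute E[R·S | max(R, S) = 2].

P(max(R, S) = 2) = 1/16.
Summing RS·P(x,y) over outcomes with max(R, S) = 2 gives 1/6.
E[R·S | max(R, S) = 2] = (1/6) / (1/16) = 8/3.

8/3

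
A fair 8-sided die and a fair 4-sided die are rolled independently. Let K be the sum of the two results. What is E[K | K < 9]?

62/11

P(K < 9) = 11/16.
Σ over the event: 2·1/32 + 3·1/16 + 4·3/32 + 5·1/8 + 6·1/8 + 7·1/8 + 8·1/8 = 31/8.
E[K | K < 9] = (31/8) / (11/16) = 62/11.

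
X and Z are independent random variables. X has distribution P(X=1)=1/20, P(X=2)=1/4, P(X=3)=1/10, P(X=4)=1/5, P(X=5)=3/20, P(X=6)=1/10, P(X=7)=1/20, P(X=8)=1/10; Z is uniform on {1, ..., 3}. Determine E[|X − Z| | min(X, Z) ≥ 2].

79/38

P(min(X, Z) ≥ 2) = 19/30.
Summing |X−Z|·P(x,y) over outcomes with min(X, Z) ≥ 2 gives 79/60.
E[|X − Z| | min(X, Z) ≥ 2] = (79/60) / (19/30) = 79/38.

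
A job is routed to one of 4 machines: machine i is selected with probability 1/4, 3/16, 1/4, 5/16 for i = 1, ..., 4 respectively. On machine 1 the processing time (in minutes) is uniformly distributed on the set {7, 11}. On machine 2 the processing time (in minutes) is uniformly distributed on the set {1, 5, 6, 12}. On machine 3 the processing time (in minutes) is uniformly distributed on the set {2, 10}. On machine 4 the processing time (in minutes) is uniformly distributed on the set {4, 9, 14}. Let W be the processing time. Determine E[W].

E[W | machine 1] = (7+11)/2 = 9.
E[W | machine 2] = (1+5+6+12)/4 = 6.
E[W | machine 3] = (2+10)/2 = 6.
E[W | machine 4] = (4+9+14)/3 = 9.
E[W] = (1/4)·(9) + (3/16)·(6) + (1/4)·(6) + (5/16)·(9) = 123/16.

123/16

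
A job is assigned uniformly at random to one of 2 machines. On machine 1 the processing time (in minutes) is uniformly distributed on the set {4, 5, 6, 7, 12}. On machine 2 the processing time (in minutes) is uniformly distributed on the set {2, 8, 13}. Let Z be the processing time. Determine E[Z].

E[Z | machine 1] = (4+5+6+7+12)/5 = 34/5.
E[Z | machine 2] = (2+8+13)/3 = 23/3.
By the law of total expectation,
E[Z] = (1/2)·(34/5) + (1/2)·(23/3) = 217/30.

217/30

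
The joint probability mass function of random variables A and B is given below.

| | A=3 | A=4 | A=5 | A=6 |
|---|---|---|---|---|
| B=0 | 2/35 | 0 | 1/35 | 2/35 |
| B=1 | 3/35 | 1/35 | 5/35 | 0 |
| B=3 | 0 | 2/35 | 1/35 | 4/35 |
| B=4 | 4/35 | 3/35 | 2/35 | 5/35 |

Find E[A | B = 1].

38/9

P(B = 1) = 9/35.
Summing A·P(A=x,B=y) over the conditioning event gives 38/35.
E[A | B = 1] = (38/35) / (9/35) = 38/9.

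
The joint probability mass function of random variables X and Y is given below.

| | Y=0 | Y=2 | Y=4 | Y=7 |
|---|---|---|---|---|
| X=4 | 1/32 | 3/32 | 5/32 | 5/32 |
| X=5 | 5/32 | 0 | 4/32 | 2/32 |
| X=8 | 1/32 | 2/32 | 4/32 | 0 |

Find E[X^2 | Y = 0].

P(Y = 0) = 7/32.
Σ X^2·P over the event = 16·(1/32) + 25·(5/32) + 64·(1/32) = 205/32.
E[X^2 | Y = 0] = (205/32) / (7/32) = 205/7.

205/7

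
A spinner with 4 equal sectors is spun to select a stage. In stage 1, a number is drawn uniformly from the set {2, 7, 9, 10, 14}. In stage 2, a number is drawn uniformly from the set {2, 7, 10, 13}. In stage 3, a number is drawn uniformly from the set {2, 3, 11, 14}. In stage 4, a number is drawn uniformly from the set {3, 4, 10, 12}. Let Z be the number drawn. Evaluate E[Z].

623/80

E[Z | stage 1] = (2+7+9+10+14)/5 = 42/5.
E[Z | stage 2] = (2+7+10+13)/4 = 8.
E[Z | stage 3] = (2+3+11+14)/4 = 15/2.
E[Z | stage 4] = (3+4+10+12)/4 = 29/4.
By the law of total expectation,
E[Z] = (1/4)·(42/5) + (1/4)·(8) + (1/4)·(15/2) + (1/4)·(29/4) = 623/80.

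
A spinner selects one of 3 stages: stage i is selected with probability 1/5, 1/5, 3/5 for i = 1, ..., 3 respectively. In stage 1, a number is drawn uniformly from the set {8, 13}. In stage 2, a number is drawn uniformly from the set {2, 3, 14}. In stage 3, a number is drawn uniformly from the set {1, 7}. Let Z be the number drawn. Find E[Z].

173/30

E[Z | stage 1] = (8+13)/2 = 21/2.
E[Z | stage 2] = (2+3+14)/3 = 19/3.
E[Z | stage 3] = (1+7)/2 = 4.
By the law of total expectation,
E[Z] = (1/5)·(21/2) + (1/5)·(19/3) + (3/5)·(4) = 173/30.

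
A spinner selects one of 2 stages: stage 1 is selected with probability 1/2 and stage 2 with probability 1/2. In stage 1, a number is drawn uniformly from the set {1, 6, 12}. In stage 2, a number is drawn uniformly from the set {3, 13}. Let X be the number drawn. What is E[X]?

E[X | stage 1] = (1+6+12)/3 = 19/3.
E[X | stage 2] = (3+13)/2 = 8.
E[X] = (1/2)·(19/3) + (1/2)·(8) = 43/6.

43/6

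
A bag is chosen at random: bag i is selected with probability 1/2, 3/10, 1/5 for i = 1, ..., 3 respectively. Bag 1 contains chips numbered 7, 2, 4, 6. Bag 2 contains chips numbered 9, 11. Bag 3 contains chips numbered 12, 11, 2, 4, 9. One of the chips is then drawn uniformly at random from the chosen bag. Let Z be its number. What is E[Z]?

1379/200

E[Z | bag 1] = (7+2+4+6)/4 = 19/4.
E[Z | bag 2] = (9+11)/2 = 10.
E[Z | bag 3] = (12+11+2+4+9)/5 = 38/5.
By the law of total expectation,
E[Z] = (1/2)·(19/4) + (3/10)·(10) + (1/5)·(38/5) = 1379/200.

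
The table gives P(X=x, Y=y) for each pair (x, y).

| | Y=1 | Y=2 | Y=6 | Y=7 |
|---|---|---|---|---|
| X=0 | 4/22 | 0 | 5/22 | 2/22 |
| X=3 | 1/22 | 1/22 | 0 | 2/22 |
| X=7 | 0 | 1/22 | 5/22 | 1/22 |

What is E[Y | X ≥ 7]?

P(X ≥ 7) = 7/22.
Summing Y·P(X=x,Y=y) over the conditioning event gives 39/22.
E[Y | X ≥ 7] = (39/22) / (7/22) = 39/7.

39/7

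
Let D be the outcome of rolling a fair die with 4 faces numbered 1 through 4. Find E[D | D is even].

3

Given D is even, D is equally likely to be any of {2, 4}.
E[D | D is even] = (2 + 4) / 2 = 3.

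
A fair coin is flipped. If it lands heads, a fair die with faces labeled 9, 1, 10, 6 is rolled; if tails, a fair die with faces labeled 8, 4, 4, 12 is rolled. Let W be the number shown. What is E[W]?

E[W | heads] = (9+1+10+6)/4 = 13/2.
E[W | tails] = (8+4+4+12)/4 = 7.
E[W] = (1/2)·(13/2) + (1/2)·(7) = 27/4.

27/4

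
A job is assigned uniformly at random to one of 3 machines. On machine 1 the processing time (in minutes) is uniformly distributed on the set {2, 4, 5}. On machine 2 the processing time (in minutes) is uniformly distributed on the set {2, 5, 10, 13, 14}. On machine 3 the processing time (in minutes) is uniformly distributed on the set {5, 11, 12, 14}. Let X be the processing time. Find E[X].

689/90

E[X | machine 1] = (2+4+5)/3 = 11/3.
E[X | machine 2] = (2+5+10+13+14)/5 = 44/5.
E[X | machine 3] = (5+11+12+14)/4 = 21/2.
By the law of total expectation,
E[X] = (1/3)·(11/3) + (1/3)·(44/5) + (1/3)·(21/2) = 689/90.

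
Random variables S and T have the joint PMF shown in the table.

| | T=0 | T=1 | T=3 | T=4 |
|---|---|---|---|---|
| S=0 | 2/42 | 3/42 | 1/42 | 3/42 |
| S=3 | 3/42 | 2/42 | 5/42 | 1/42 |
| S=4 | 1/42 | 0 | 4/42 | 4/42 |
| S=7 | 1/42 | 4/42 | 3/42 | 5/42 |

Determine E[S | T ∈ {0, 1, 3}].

P(T ∈ {0, 1, 3}) = 29/42.
Summing S·P(S=x,T=y) over the conditioning event gives 53/21.
E[S | T ∈ {0, 1, 3}] = (53/21) / (29/42) = 106/29.

106/29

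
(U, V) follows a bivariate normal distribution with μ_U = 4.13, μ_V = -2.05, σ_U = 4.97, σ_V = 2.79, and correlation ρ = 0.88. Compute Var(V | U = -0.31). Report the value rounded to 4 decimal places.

The conditional variance in a bivariate normal is σ_V²(1 − ρ²), independent of x.
Var(V | U=-0.31) = (2.79)²·(1 − (0.88)²) = 7.7841·0.2256 = 1.7561.

1.7561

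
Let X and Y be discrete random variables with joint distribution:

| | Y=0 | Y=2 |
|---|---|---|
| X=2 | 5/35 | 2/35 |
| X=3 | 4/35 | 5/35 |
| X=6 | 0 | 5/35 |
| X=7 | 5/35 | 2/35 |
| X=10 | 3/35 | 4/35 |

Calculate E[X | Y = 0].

87/17

P(Y = 0) = 17/35.
Σ X·P over the event = 2·(5/35) + 3·(4/35) + 7·(5/35) + 10·(3/35) = 87/35.
E[X | Y = 0] = (87/35) / (17/35) = 87/17.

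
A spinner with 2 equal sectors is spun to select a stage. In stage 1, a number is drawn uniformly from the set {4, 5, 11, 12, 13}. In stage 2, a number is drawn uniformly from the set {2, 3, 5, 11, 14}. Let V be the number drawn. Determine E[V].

8

E[V | stage 1] = (4+5+11+12+13)/5 = 9.
E[V | stage 2] = (2+3+5+11+14)/5 = 7.
By the law of total expectation,
E[V] = (1/2)·(9) + (1/2)·(7) = 8.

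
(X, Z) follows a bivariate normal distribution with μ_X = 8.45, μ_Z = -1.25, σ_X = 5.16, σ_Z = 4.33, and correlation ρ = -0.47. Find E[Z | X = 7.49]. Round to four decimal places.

-0.8714

For a bivariate normal, E[Z | X=x] = μ_Z + ρ·(σ_Z/σ_X)·(x − μ_X).
E[Z | X=7.49] = -1.25 + (-0.47)·(4.33/5.16)·(7.49 − (8.45)) = -1.25 + (-0.3944)·(-0.96) = -0.8714.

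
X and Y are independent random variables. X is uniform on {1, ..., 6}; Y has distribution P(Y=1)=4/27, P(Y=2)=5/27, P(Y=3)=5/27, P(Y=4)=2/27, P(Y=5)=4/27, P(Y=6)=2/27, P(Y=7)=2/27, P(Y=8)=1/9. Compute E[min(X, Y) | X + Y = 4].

19/14

P(X + Y = 4) = 7/81.
Summing min(X,Y)·P(x,y) over outcomes with X + Y = 4 gives 19/162.
E[min(X, Y) | X + Y = 4] = (19/162) / (7/81) = 19/14.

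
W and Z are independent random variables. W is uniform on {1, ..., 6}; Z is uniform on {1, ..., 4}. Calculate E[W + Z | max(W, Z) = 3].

Outcomes with max(W, Z) = 3: (1,3), (2,3), (3,1), (3,2), (3,3), each with probability 1/24.
E[W + Z | max(W, Z) = 3] = (4 + 5 + 4 + 5 + 6) / 5 = 24/5.

24/5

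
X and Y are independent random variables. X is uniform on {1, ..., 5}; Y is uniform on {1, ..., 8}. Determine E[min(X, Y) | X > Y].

2

P(X > Y) = 1/4.
Summing min(X,Y)·P(x,y) over outcomes with X > Y gives 1/2.
E[min(X, Y) | X > Y] = (1/2) / (1/4) = 2.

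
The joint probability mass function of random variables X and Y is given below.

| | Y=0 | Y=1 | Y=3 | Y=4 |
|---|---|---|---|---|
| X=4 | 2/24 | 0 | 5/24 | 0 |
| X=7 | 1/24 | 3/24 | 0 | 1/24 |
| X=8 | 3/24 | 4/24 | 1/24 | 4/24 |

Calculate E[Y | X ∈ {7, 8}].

P(X ∈ {7, 8}) = 17/24.
Σ Y·P over the event = 0·(1/24) + 1·(3/24) + 4·(1/24) + 0·(3/24) + 1·(4/24) + 3·(1/24) + 4·(4/24) = 5/4.
E[Y | X ∈ {7, 8}] = (5/4) / (17/24) = 30/17.

30/17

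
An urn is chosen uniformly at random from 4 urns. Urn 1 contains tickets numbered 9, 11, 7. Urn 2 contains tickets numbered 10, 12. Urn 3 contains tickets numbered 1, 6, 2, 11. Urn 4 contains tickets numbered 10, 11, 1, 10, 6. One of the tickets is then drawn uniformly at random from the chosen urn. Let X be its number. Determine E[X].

E[X | urn 1] = (9+11+7)/3 = 9.
E[X | urn 2] = (10+12)/2 = 11.
E[X | urn 3] = (1+6+2+11)/4 = 5.
E[X | urn 4] = (10+11+1+10+6)/5 = 38/5.
By the law of total expectation,
E[X] = (1/4)·(9) + (1/4)·(11) + (1/4)·(5) + (1/4)·(38/5) = 163/20.

163/20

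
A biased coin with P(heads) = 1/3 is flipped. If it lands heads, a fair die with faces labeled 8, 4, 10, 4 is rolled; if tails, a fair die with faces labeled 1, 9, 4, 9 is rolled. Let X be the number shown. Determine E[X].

6

E[X | heads] = (8+4+10+4)/4 = 13/2.
E[X | tails] = (1+9+4+9)/4 = 23/4.
E[X] = (1/3)·(13/2) + (2/3)·(23/4) = 6.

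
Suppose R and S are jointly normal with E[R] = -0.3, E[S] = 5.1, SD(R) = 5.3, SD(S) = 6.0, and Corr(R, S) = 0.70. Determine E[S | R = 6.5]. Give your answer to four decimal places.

For a bivariate normal, E[S | R=x] = μ_S + ρ·(σ_S/σ_R)·(x − μ_R).
E[S | R=6.5] = 5.1 + (0.70)·(6.0/5.3)·(6.5 − (-0.3)) = 5.1 + (0.79245)·(6.8) = 10.4887.

10.4887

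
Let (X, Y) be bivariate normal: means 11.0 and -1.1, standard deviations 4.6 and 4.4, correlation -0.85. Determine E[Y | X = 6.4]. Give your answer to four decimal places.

2.6400

E[Y | X=x] = μ_Y + ρ(σ_Y/σ_X)(x − μ_X) for jointly normal variables.
E[Y | X=6.4] = -1.1 + (-0.85)·(4.4/4.6)·(6.4 − (11.0)) = -1.1 + (-0.81304)·(-4.6) = 2.6400.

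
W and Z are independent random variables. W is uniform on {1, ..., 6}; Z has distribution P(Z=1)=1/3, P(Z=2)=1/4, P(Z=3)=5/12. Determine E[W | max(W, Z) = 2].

P(max(W, Z) = 2) = 5/36.
Summing W·P(x,y) over outcomes with max(W, Z) = 2 gives 17/72.
E[W | max(W, Z) = 2] = (17/72) / (5/36) = 17/10.

17/10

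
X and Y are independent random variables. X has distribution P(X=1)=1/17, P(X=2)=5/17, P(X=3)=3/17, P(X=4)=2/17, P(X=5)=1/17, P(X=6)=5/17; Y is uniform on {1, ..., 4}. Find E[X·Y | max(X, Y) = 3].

P(max(X, Y) = 3) = 15/68.
Summing XY·P(x,y) over outcomes with max(X, Y) = 3 gives 87/68.
E[X·Y | max(X, Y) = 3] = (87/68) / (15/68) = 29/5.

29/5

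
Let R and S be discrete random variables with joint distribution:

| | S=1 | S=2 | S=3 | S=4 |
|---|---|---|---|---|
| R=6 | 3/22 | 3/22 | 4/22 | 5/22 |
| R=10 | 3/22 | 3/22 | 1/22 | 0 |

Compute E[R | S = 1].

P(S = 1) = 3/11.
Summing R·P(R=x,S=y) over the conditioning event gives 24/11.
E[R | S = 1] = (24/11) / (3/11) = 8.

8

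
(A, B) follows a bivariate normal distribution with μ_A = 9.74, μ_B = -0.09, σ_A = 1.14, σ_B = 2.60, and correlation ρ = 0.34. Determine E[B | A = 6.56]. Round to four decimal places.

E[B | A=x] = μ_B + ρ(σ_B/σ_A)(x − μ_A) for jointly normal variables.
E[B | A=6.56] = -0.09 + (0.34)·(2.60/1.14)·(6.56 − (9.74)) = -0.09 + (0.77544)·(-3.18) = -2.5559.

-2.5559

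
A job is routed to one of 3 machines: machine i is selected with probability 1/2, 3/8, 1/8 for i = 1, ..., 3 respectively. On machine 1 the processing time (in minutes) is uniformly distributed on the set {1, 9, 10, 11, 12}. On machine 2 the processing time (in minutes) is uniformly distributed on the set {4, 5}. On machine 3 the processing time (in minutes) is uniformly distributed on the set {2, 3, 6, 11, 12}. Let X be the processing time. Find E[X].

547/80

E[X | machine 1] = (1+9+10+11+12)/5 = 43/5.
E[X | machine 2] = (4+5)/2 = 9/2.
E[X | machine 3] = (2+3+6+11+12)/5 = 34/5.
By the law of total expectation,
E[X] = (1/2)·(43/5) + (3/8)·(9/2) + (1/8)·(34/5) = 547/80.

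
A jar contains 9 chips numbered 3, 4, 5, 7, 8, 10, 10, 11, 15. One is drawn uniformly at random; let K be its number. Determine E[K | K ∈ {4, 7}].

11/2

P(K ∈ {4, 7}) = 2/9.
Σ over the event: 4·1/9 + 7·1/9 = 11/9.
E[K | K ∈ {4, 7}] = (11/9) / (2/9) = 11/2.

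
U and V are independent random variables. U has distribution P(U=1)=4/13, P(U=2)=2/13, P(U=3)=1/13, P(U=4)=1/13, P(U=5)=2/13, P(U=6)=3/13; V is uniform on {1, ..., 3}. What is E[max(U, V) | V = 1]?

43/13

P(V = 1) = 1/3.
Summing max(U,V)·P(x,y) over outcomes with V = 1 gives 43/39.
E[max(U, V) | V = 1] = (43/39) / (1/3) = 43/13.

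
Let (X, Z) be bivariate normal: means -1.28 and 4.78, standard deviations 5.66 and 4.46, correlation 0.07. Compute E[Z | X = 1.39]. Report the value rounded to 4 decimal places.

4.9273

For a bivariate normal, E[Z | X=x] = μ_Z + ρ·(σ_Z/σ_X)·(x − μ_X).
E[Z | X=1.39] = 4.78 + (0.07)·(4.46/5.66)·(1.39 − (-1.28)) = 4.78 + (0.055159)·(2.67) = 4.9273.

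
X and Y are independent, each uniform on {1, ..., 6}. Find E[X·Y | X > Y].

P(X > Y) = 5/12.
Summing XY·P(x,y) over outcomes with X > Y gives 175/36.
E[X·Y | X > Y] = (175/36) / (5/12) = 35/3.

35/3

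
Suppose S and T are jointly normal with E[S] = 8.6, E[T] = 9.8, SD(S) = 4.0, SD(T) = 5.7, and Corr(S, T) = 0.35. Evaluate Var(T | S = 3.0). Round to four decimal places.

The conditional variance in a bivariate normal is σ_T²(1 − ρ²), independent of x.
Var(T | S=3.0) = (5.7)²·(1 − (0.35)²) = 32.49·0.8775 = 28.5100.

28.5100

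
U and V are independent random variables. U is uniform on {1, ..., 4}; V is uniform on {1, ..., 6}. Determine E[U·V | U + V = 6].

Outcomes with U + V = 6: (1,5), (2,4), (3,3), (4,2), each with probability 1/24.
E[U·V | U + V = 6] = (5 + 8 + 9 + 8) / 4 = 15/2.

15/2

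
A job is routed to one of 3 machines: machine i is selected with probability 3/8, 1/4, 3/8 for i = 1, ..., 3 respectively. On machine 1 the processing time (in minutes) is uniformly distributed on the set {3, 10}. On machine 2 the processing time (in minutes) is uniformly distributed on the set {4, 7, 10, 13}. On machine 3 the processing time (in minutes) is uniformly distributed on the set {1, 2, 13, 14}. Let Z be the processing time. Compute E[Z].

E[Z | machine 1] = (3+10)/2 = 13/2.
E[Z | machine 2] = (4+7+10+13)/4 = 17/2.
E[Z | machine 3] = (1+2+13+14)/4 = 15/2.
By the law of total expectation,
E[Z] = (3/8)·(13/2) + (1/4)·(17/2) + (3/8)·(15/2) = 59/8.

59/8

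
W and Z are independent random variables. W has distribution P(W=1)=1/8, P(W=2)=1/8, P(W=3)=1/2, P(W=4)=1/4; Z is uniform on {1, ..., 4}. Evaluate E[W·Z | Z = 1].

P(Z = 1) = 1/4.
Summing WZ·P(x,y) over outcomes with Z = 1 gives 23/32.
E[W·Z | Z = 1] = (23/32) / (1/4) = 23/8.

23/8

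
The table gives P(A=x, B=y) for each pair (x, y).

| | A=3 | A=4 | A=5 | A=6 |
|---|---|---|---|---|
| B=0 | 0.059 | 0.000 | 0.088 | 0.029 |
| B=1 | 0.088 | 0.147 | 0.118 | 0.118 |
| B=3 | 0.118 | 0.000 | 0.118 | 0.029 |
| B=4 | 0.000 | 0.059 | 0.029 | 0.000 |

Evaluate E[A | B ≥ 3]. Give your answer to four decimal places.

4.2465

P(B ≥ 3) = 0.353.
Σ A·P over the event = 3·(0.118) + 4·(0.059) + 5·(0.118) + 5·(0.029) + 6·(0.029) = 1.499.
E[A | B ≥ 3] = (1.499) / (0.353) = 4.2465.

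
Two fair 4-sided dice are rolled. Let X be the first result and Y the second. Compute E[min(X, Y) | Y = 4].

Outcomes with Y = 4: (1,4), (2,4), (3,4), (4,4), each with probability 1/16.
E[min(X, Y) | Y = 4] = (1 + 2 + 3 + 4) / 4 = 5/2.

5/2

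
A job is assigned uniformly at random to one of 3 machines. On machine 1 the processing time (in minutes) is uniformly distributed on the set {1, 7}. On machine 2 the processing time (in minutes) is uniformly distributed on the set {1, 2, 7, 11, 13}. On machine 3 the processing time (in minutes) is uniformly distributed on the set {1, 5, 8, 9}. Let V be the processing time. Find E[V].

E[V | machine 1] = (1+7)/2 = 4.
E[V | machine 2] = (1+2+7+11+13)/5 = 34/5.
E[V | machine 3] = (1+5+8+9)/4 = 23/4.
By the law of total expectation,
E[V] = (1/3)·(4) + (1/3)·(34/5) + (1/3)·(23/4) = 331/60.

331/60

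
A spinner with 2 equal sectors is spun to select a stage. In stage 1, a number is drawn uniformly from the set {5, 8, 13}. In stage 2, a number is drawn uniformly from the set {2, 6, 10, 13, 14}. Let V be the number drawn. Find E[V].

53/6

E[V | stage 1] = (5+8+13)/3 = 26/3.
E[V | stage 2] = (2+6+10+13+14)/5 = 9.
By the law of total expectation,
E[V] = (1/2)·(26/3) + (1/2)·(9) = 53/6.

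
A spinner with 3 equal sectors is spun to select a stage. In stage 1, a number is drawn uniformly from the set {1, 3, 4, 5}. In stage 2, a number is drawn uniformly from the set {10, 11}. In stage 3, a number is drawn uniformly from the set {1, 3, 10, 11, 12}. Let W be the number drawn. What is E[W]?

E[W | stage 1] = (1+3+4+5)/4 = 13/4.
E[W | stage 2] = (10+11)/2 = 21/2.
E[W | stage 3] = (1+3+10+11+12)/5 = 37/5.
By the law of total expectation,
E[W] = (1/3)·(13/4) + (1/3)·(21/2) + (1/3)·(37/5) = 141/20.

141/20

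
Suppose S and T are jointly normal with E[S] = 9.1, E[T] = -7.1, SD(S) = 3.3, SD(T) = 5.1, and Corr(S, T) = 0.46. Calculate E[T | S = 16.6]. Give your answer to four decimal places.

For a bivariate normal, E[T | S=x] = μ_T + ρ·(σ_T/σ_S)·(x − μ_S).
E[T | S=16.6] = -7.1 + (0.46)·(5.1/3.3)·(16.6 − (9.1)) = -7.1 + (0.71091)·(7.5) = -1.7682.

-1.7682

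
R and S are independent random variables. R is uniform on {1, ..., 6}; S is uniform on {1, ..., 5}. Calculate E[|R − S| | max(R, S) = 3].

6/5

Outcomes with max(R, S) = 3: (1,3), (2,3), (3,1), (3,2), (3,3), each with probability 1/30.
E[|R − S| | max(R, S) = 3] = (2 + 1 + 2 + 1 + 0) / 5 = 6/5.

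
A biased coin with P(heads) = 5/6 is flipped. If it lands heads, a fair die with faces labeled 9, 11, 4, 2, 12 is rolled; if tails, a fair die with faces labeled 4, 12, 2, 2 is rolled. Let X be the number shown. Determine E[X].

43/6

E[X | heads] = (9+11+4+2+12)/5 = 38/5.
E[X | tails] = (4+12+2+2)/4 = 5.
E[X] = (5/6)·(38/5) + (1/6)·(5) = 43/6.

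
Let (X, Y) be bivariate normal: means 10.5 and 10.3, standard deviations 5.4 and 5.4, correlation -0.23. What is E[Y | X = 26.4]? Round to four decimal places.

6.6430

The regression of Y on X has slope ρ·σ_Y/σ_X and passes through (μ_X, μ_Y).
E[Y | X=26.4] = 10.3 + (-0.23)·(5.4/5.4)·(26.4 − (10.5)) = 10.3 + (-0.23)·(15.9) = 6.6430.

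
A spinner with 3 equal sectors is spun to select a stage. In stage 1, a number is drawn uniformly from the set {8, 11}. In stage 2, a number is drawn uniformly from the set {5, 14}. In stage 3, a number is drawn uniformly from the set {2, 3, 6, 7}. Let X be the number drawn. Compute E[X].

E[X | stage 1] = (8+11)/2 = 19/2.
E[X | stage 2] = (5+14)/2 = 19/2.
E[X | stage 3] = (2+3+6+7)/4 = 9/2.
E[X] = (1/3)·(19/2) + (1/3)·(19/2) + (1/3)·(9/2) = 47/6.

47/6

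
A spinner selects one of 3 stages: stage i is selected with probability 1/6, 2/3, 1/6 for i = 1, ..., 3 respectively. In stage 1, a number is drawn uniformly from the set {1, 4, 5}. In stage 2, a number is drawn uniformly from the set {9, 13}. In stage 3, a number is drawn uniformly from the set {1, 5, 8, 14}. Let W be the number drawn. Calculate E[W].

163/18

E[W | stage 1] = (1+4+5)/3 = 10/3.
E[W | stage 2] = (9+13)/2 = 11.
E[W | stage 3] = (1+5+8+14)/4 = 7.
By the law of total expectation,
E[W] = (1/6)·(10/3) + (2/3)·(11) + (1/6)·(7) = 163/18.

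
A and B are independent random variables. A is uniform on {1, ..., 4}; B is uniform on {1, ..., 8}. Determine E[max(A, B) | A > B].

10/3

Outcomes with A > B: (2,1), (3,1), (3,2), (4,1), (4,2), (4,3), each with probability 1/32.
E[max(A, B) | A > B] = (2 + 3 + 3 + 4 + 4 + 4) / 6 = 10/3.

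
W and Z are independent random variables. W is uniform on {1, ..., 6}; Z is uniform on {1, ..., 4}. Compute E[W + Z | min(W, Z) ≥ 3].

Outcomes with min(W, Z) ≥ 3: (3,3), (3,4), (4,3), (4,4), (5,3), (5,4), (6,3), (6,4), each with probability 1/24.
E[W + Z | min(W, Z) ≥ 3] = (6 + 7 + 7 + 8 + 8 + 9 + 9 + 10) / 8 = 8.

8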